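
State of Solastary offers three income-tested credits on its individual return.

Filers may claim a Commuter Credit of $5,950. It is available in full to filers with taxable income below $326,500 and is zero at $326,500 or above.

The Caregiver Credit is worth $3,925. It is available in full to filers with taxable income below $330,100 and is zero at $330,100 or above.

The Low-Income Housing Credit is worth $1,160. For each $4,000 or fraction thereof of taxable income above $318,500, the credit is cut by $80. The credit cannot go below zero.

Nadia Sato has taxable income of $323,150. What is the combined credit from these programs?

$10,875

Commuter Credit: $323,150 is below the $326,500 cutoff, so the full $5,950 applies.
Caregiver Credit: $323,150 is below the $330,100 cutoff, so the full $3,925 applies.
Low-Income Housing Credit: income exceeds $318,500 by $4,650, which is 2 full-or-partial $4,000 increments; reduction = 2 × $80 = $160, leaving $1,000.
Total: $5,950 + $3,925 + $1,000 = $10,875.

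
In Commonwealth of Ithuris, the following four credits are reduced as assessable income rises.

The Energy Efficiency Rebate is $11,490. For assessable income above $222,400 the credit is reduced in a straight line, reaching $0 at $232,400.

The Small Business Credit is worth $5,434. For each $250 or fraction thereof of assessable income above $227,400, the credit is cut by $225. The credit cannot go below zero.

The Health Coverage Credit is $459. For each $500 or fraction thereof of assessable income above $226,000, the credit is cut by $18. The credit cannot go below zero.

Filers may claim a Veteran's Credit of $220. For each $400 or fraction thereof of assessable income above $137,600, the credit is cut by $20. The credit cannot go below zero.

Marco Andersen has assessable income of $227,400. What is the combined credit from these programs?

$11,584

Energy Efficiency Rebate: $227,400 is $5,000 into a $10,000 phase-out range, leaving 5,000/10,000 of the credit: $11,490 × 5,000/10,000 = $5,745.
Small Business Credit: $227,400 is at or below the $227,400 threshold, so the full $5,434 applies.
Health Coverage Credit: income exceeds $226,000 by $1,400, which is 3 full-or-partial $500 increments; reduction = 3 × $18 = $54, leaving $405.
Veteran's Credit: income exceeds $137,600 by $89,800 → 225 increments × $20 = $4,500 ≥ base, so the credit is $0.
Total: $5,745 + $5,434 + $405 + $0 = $11,584.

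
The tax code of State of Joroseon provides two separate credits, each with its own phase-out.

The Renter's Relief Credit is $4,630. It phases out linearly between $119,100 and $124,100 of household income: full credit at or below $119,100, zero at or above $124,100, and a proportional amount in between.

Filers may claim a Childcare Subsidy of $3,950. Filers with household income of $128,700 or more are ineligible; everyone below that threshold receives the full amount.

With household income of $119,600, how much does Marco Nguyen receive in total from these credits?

Renter's Relief Credit: $119,600 is $500 into a $5,000 phase-out range, leaving 4,500/5,000 of the credit: $4,630 × 4,500/5,000 = $4,167.
Childcare Subsidy: $119,600 is below the $128,700 cutoff, so the full $3,950 applies.
Total: $4,167 + $3,950 = $8,117.

$8,117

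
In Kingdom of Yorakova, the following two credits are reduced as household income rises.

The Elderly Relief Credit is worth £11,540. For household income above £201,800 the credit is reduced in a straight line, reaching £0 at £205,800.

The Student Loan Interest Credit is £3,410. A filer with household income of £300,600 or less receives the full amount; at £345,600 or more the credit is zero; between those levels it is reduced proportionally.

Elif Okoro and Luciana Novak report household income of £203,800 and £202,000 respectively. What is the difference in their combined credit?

Elif (£203,800): Elderly Relief Credit: £203,800 is £2,000 into a £4,000 phase-out range, leaving 2,000/4,000 of the credit: £11,540 × 2,000/4,000 = £5,770. Student Loan Interest Credit: £203,800 is at or below the £300,600 threshold, so the full £3,410 applies. total £5,770 + £3,410 = £9,180
Luciana (£202,000): Elderly Relief Credit: £202,000 is £200 into a £4,000 phase-out range, leaving 3,800/4,000 of the credit: £11,540 × 3,800/4,000 = £10,963. Student Loan Interest Credit: £202,000 is at or below the £300,600 threshold, so the full £3,410 applies. total £10,963 + £3,410 = £14,373
Difference: |£9,180 − £14,373| = £5,193.

£5,193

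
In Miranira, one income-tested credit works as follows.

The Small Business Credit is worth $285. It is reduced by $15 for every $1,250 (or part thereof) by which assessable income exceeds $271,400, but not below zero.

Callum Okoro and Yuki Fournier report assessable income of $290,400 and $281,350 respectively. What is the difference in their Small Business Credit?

$120

Callum ($290,400): Small Business Credit: income exceeds $271,400 by $19,000, which is 16 full-or-partial $1,250 increments; reduction = 16 × $15 = $240, leaving $45.
Yuki ($281,350): Small Business Credit: income exceeds $271,400 by $9,950, which is 8 full-or-partial $1,250 increments; reduction = 8 × $15 = $120, leaving $165.
Difference: |$45 − $165| = $120.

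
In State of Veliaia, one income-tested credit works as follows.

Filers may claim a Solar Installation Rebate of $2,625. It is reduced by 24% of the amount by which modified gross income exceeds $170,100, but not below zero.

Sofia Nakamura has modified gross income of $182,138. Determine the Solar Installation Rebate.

$0

Solar Installation Rebate: 24% of the $12,038 excess over $170,100 is $2,889.12 ≥ base, so the credit is $0.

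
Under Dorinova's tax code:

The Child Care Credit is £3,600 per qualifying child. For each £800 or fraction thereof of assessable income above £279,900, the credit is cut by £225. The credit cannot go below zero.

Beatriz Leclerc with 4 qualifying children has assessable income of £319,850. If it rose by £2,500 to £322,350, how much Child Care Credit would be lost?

£900

At £319,850 — base = 4 × £3,600 = £14,400. income exceeds £279,900 by £39,950, which is 50 full-or-partial £800 increments; reduction = 50 × £225 = £11,250, leaving £3,150.
At £322,350 — base = 4 × £3,600 = £14,400. income exceeds £279,900 by £42,450, which is 54 full-or-partial £800 increments; reduction = 54 × £225 = £12,150, leaving £2,250.
Lost: £3,150 − £2,250 = £900.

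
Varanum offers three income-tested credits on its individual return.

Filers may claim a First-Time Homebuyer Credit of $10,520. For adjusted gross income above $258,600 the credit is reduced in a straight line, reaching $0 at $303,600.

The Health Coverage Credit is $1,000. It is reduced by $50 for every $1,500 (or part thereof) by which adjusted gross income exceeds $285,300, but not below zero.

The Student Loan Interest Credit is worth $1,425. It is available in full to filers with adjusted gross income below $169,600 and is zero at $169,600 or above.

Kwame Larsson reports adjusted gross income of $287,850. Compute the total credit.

First-Time Homebuyer Credit: $287,850 is $29,250 into a $45,000 phase-out range, leaving 15,750/45,000 of the credit: $10,520 × 15,750/45,000 = $3,682.
Health Coverage Credit: income exceeds $285,300 by $2,550, which is 2 full-or-partial $1,500 increments; reduction = 2 × $50 = $100, leaving $900.
Student Loan Interest Credit: $287,850 meets or exceeds the $169,600 cutoff, so the credit is $0.
Total: $3,682 + $900 + $0 = $4,582.

$4,582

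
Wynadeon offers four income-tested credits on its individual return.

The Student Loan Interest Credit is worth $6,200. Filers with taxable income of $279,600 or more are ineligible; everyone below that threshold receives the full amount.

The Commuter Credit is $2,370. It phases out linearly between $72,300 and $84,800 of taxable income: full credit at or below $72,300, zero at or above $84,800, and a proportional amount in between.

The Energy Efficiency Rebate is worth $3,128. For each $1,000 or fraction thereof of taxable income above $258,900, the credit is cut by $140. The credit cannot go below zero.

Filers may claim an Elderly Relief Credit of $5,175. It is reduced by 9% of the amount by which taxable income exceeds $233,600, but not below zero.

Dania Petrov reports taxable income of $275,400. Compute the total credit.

Student Loan Interest Credit: $275,400 is below the $279,600 cutoff, so the full $6,200 applies.
Commuter Credit: $275,400 is at or above $84,800, so the credit is $0.
Energy Efficiency Rebate: income exceeds $258,900 by $16,500, which is 17 full-or-partial $1,000 increments; reduction = 17 × $140 = $2,380, leaving $748.
Elderly Relief Credit: 9% of the $41,800 excess over $233,600 is $3,762; credit = $5,175 − $3,762 = $1,413.
Total: $6,200 + $0 + $748 + $1,413 = $8,361.

$8,361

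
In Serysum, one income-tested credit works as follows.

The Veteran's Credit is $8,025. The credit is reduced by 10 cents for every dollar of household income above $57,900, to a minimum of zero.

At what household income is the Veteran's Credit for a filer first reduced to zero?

The credit falls by 10% of each dollar above $57,900, so it reaches zero when the excess is $8,025 / 10% = $80,250: income = $57,900 + $80,250 = $138,150.

$138,150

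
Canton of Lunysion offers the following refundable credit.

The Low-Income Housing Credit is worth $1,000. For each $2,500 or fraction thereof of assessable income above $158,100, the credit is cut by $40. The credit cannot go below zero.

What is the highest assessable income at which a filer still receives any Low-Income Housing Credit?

After 24 increments the reduction is 24 × $40 = $960, leaving $40; one more increment wipes it out. Increment 24 ends at excess 24 × $2,500 = $60,000, so the highest qualifying income is $158,100 + $60,000 = $218,100.

$218,100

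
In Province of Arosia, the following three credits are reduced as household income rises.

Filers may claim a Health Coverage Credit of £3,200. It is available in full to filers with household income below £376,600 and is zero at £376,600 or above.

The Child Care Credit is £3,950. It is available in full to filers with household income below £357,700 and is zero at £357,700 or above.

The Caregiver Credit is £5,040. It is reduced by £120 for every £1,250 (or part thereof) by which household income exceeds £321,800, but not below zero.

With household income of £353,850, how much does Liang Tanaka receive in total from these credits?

£9,070

Health Coverage Credit: £353,850 is below the £376,600 cutoff, so the full £3,200 applies.
Child Care Credit: £353,850 is below the £357,700 cutoff, so the full £3,950 applies.
Caregiver Credit: income exceeds £321,800 by £32,050, which is 26 full-or-partial £1,250 increments; reduction = 26 × £120 = £3,120, leaving £1,920.
Total: £3,200 + £3,950 + £1,920 = £9,070.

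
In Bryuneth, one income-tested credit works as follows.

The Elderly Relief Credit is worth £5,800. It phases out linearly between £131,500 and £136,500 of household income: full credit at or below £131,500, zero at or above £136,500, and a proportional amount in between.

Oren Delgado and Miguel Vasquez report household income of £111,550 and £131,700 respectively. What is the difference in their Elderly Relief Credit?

Oren (£111,550): Elderly Relief Credit: £111,550 is at or below the £131,500 threshold, so the full £5,800 applies.
Miguel (£131,700): Elderly Relief Credit: £131,700 is £200 into a £5,000 phase-out range, leaving 4,800/5,000 of the credit: £5,800 × 4,800/5,000 = £5,568.
Difference: |£5,800 − £5,568| = £232.

£232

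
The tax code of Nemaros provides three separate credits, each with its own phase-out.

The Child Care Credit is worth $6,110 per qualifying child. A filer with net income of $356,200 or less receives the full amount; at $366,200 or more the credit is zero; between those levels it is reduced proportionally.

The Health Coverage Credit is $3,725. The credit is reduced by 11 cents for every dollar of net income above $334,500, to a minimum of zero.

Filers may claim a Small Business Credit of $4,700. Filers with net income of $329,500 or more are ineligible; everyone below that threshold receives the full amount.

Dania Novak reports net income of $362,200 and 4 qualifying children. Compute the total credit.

$10,454

Child Care Credit: base = 4 × $6,110 = $24,440. $362,200 is $6,000 into a $10,000 phase-out range, leaving 4,000/10,000 of the credit: $24,440 × 4,000/10,000 = $9,776.
Health Coverage Credit: 11% of the $27,700 excess over $334,500 is $3,047; credit = $3,725 − $3,047 = $678.
Small Business Credit: $362,200 meets or exceeds the $329,500 cutoff, so the credit is $0.
Total: $9,776 + $678 + $0 = $10,454.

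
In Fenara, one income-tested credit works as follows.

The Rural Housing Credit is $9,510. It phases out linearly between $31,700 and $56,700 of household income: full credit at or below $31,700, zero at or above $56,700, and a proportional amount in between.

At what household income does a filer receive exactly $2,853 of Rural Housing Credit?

$49,200

$2,853 is 2,853/9,510 of the full $9,510, so 6,657/9,510 of the $25,000 range has been used: income = $31,700 + $25,000 × 6,657/9,510 = $49,200.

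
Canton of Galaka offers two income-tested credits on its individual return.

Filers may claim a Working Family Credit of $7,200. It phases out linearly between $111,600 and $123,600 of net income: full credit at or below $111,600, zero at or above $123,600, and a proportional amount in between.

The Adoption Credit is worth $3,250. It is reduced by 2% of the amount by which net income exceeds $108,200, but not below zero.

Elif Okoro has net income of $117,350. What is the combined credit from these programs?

Working Family Credit: $117,350 is $5,750 into a $12,000 phase-out range, leaving 6,250/12,000 of the credit: $7,200 × 6,250/12,000 = $3,750.
Adoption Credit: 2% of the $9,150 excess over $108,200 is $183; credit = $3,250 − $183 = $3,067.
Total: $3,750 + $3,067 = $6,817.

$6,817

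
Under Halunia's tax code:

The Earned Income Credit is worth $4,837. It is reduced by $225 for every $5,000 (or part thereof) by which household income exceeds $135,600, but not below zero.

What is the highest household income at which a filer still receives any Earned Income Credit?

$240,600

After 21 increments the reduction is 21 × $225 = $4,725, leaving $112; one more increment wipes it out. Increment 21 ends at excess 21 × $5,000 = $105,000, so the highest qualifying income is $135,600 + $105,000 = $240,600.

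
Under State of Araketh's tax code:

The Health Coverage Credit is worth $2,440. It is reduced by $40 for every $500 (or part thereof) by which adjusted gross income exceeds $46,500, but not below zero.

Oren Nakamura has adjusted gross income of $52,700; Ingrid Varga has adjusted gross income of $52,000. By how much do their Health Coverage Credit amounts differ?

$80

Oren ($52,700): Health Coverage Credit: income exceeds $46,500 by $6,200, which is 13 full-or-partial $500 increments; reduction = 13 × $40 = $520, leaving $1,920.
Ingrid ($52,000): Health Coverage Credit: income exceeds $46,500 by $5,500, which is 11 full-or-partial $500 increments; reduction = 11 × $40 = $440, leaving $2,000.
Difference: |$1,920 − $2,000| = $80.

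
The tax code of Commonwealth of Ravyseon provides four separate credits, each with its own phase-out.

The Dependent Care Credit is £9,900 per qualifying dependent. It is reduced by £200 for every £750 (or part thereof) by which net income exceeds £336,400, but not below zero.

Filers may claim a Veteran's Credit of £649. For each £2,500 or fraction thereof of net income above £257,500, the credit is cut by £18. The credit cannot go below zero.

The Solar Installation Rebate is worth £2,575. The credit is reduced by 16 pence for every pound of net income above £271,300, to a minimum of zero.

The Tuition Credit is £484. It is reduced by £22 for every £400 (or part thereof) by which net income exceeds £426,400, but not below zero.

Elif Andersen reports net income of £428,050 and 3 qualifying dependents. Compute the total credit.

£5,474

Dependent Care Credit: base = 3 × £9,900 = £29,700. income exceeds £336,400 by £91,650, which is 123 full-or-partial £750 increments; reduction = 123 × £200 = £24,600, leaving £5,100.
Veteran's Credit: income exceeds £257,500 by £170,550 → 69 increments × £18 = £1,242 ≥ base, so the credit is £0.
Solar Installation Rebate: 16% of the £156,750 excess over £271,300 is £25,080 ≥ base, so the credit is £0.
Tuition Credit: income exceeds £426,400 by £1,650, which is 5 full-or-partial £400 increments; reduction = 5 × £22 = £110, leaving £374.
Total: £5,100 + £0 + £0 + £374 = £5,474.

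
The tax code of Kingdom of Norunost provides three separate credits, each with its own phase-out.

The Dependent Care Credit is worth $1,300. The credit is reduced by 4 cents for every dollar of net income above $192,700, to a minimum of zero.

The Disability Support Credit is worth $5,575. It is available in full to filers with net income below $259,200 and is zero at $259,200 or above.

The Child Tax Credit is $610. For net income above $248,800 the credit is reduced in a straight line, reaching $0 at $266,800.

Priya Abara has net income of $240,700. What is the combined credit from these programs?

$6,185

Dependent Care Credit: 4% of the $48,000 excess over $192,700 is $1,920 ≥ base, so the credit is $0.
Disability Support Credit: $240,700 is below the $259,200 cutoff, so the full $5,575 applies.
Child Tax Credit: $240,700 is at or below the $248,800 threshold, so the full $610 applies.
Total: $0 + $5,575 + $610 = $6,185.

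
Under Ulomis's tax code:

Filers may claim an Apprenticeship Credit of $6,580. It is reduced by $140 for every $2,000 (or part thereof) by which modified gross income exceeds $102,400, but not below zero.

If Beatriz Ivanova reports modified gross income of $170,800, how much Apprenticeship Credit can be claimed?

$1,680

Apprenticeship Credit: income exceeds $102,400 by $68,400, which is 35 full-or-partial $2,000 increments; reduction = 35 × $140 = $4,900, leaving $1,680.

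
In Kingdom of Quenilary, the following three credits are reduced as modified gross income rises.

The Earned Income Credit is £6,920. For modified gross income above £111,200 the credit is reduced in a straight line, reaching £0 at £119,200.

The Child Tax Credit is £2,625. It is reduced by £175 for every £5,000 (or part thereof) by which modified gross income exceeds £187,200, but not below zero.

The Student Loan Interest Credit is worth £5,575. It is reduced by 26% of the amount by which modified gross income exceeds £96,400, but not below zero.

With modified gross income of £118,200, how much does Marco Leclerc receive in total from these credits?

Earned Income Credit: £118,200 is £7,000 into a £8,000 phase-out range, leaving 1,000/8,000 of the credit: £6,920 × 1,000/8,000 = £865.
Child Tax Credit: £118,200 is at or below the £187,200 threshold, so the full £2,625 applies.
Student Loan Interest Credit: 26% of the £21,800 excess over £96,400 is £5,668 ≥ base, so the credit is £0.
Total: £865 + £2,625 + £0 = £3,490.

£3,490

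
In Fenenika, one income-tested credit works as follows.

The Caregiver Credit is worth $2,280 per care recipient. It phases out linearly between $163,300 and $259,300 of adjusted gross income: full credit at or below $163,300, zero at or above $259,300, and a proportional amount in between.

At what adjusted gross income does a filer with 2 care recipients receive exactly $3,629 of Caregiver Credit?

Full credit = 2 × $2,280 = $4,560.
$3,629 is 3,629/4,560 of the full $4,560, so 931/4,560 of the $96,000 range has been used: income = $163,300 + $96,000 × 931/4,560 = $182,900.

$182,900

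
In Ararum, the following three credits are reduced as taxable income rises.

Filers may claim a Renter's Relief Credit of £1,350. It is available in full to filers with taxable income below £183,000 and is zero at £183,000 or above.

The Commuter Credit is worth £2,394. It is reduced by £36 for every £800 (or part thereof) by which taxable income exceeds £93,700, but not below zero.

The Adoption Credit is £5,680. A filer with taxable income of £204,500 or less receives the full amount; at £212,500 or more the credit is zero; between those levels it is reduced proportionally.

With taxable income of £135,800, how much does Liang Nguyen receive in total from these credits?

£7,516

Renter's Relief Credit: £135,800 is below the £183,000 cutoff, so the full £1,350 applies.
Commuter Credit: income exceeds £93,700 by £42,100, which is 53 full-or-partial £800 increments; reduction = 53 × £36 = £1,908, leaving £486.
Adoption Credit: £135,800 is at or below the £204,500 threshold, so the full £5,680 applies.
Total: £1,350 + £486 + £5,680 = £7,516.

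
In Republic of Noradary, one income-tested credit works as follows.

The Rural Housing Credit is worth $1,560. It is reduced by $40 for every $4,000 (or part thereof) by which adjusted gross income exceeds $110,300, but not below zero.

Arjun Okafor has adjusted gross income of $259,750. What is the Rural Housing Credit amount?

Rural Housing Credit: income exceeds $110,300 by $149,450, which is 38 full-or-partial $4,000 increments; reduction = 38 × $40 = $1,520, leaving $40.

$40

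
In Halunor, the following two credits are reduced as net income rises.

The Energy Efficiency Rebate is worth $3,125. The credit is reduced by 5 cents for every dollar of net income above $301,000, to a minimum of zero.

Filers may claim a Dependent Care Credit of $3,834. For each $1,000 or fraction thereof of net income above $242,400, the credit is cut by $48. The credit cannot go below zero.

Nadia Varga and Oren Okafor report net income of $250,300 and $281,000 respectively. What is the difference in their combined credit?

Nadia ($250,300): Energy Efficiency Rebate: $250,300 is at or below the $301,000 threshold, so the full $3,125 applies. Dependent Care Credit: income exceeds $242,400 by $7,900, which is 8 full-or-partial $1,000 increments; reduction = 8 × $48 = $384, leaving $3,450. total $3,125 + $3,450 = $6,575
Oren ($281,000): Energy Efficiency Rebate: $281,000 is at or below the $301,000 threshold, so the full $3,125 applies. Dependent Care Credit: income exceeds $242,400 by $38,600, which is 39 full-or-partial $1,000 increments; reduction = 39 × $48 = $1,872, leaving $1,962. total $3,125 + $1,962 = $5,087
Difference: |$6,575 − $5,087| = $1,488.

$1,488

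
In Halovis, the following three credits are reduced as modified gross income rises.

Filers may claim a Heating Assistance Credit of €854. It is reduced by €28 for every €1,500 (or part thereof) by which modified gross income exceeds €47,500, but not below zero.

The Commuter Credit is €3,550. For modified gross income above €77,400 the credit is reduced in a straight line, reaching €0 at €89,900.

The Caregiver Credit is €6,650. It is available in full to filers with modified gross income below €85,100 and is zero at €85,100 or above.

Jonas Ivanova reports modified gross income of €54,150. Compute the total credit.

Heating Assistance Credit: income exceeds €47,500 by €6,650, which is 5 full-or-partial €1,500 increments; reduction = 5 × €28 = €140, leaving €714.
Commuter Credit: €54,150 is at or below the €77,400 threshold, so the full €3,550 applies.
Caregiver Credit: €54,150 is below the €85,100 cutoff, so the full €6,650 applies.
Total: €714 + €3,550 + €6,650 = €10,914.

€10,914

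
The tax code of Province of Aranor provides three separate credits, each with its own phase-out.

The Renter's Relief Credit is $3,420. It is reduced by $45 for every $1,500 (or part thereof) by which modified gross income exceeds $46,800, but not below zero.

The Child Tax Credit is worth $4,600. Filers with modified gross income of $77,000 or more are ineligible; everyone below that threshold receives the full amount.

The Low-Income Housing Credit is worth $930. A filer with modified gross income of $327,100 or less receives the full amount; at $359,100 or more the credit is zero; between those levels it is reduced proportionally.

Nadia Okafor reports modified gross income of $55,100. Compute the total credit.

Renter's Relief Credit: income exceeds $46,800 by $8,300, which is 6 full-or-partial $1,500 increments; reduction = 6 × $45 = $270, leaving $3,150.
Child Tax Credit: $55,100 is below the $77,000 cutoff, so the full $4,600 applies.
Low-Income Housing Credit: $55,100 is at or below the $327,100 threshold, so the full $930 applies.
Total: $3,150 + $4,600 + $930 = $8,680.

$8,680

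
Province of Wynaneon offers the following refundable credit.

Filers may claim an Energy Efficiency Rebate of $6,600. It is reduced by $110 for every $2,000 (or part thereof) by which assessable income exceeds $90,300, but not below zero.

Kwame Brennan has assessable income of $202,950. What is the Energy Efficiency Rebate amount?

$330

Energy Efficiency Rebate: income exceeds $90,300 by $112,650, which is 57 full-or-partial $2,000 increments; reduction = 57 × $110 = $6,270, leaving $330.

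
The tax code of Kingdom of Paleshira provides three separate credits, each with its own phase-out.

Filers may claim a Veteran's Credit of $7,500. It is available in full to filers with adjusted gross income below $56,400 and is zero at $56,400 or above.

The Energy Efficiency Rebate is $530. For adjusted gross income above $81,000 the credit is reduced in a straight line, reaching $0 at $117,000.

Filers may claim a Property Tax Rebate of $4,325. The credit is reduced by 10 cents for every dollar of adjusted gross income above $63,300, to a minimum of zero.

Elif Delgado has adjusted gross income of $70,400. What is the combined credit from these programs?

$4,145

Veteran's Credit: $70,400 meets or exceeds the $56,400 cutoff, so the credit is $0.
Energy Efficiency Rebate: $70,400 is at or below the $81,000 threshold, so the full $530 applies.
Property Tax Rebate: 10% of the $7,100 excess over $63,300 is $710; credit = $4,325 − $710 = $3,615.
Total: $0 + $530 + $3,615 = $4,145.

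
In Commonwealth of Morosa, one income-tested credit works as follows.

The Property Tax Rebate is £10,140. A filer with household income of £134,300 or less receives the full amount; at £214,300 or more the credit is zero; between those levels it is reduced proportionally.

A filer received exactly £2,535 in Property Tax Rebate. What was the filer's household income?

£194,300

£2,535 is 2,535/10,140 of the full £10,140, so 7,605/10,140 of the £80,000 range has been used: income = £134,300 + £80,000 × 7,605/10,140 = £194,300.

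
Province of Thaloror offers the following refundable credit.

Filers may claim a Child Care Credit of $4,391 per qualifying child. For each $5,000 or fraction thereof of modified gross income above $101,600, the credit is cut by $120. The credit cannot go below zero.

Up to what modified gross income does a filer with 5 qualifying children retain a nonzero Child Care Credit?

Full credit = 5 × $4,391 = $21,955.
After 182 increments the reduction is 182 × $120 = $21,840, leaving $115; one more increment wipes it out. Increment 182 ends at excess 182 × $5,000 = $910,000, so the highest qualifying income is $101,600 + $910,000 = $1,011,600.

$1,011,600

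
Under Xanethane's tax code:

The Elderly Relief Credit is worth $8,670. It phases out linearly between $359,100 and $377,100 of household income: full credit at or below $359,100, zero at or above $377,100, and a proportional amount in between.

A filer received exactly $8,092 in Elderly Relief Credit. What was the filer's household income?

$8,092 is 8,092/8,670 of the full $8,670, so 578/8,670 of the $18,000 range has been used: income = $359,100 + $18,000 × 578/8,670 = $360,300.

$360,300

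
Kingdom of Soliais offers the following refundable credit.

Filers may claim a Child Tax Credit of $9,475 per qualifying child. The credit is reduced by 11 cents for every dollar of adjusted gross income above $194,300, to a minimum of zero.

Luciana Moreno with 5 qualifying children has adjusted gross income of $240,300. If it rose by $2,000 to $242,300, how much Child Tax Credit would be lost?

At $240,300 — base = 5 × $9,475 = $47,375. 11% of the $46,000 excess over $194,300 is $5,060; credit = $47,375 − $5,060 = $42,315.
At $242,300 — base = 5 × $9,475 = $47,375. 11% of the $48,000 excess over $194,300 is $5,280; credit = $47,375 − $5,280 = $42,095.
Lost: $42,315 − $42,095 = $220.

$220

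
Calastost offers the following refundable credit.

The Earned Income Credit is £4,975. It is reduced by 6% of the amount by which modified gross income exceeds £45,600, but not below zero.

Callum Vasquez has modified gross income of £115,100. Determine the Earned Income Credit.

£805

Earned Income Credit: 6% of the £69,500 excess over £45,600 is £4,170; credit = £4,975 − £4,170 = £805.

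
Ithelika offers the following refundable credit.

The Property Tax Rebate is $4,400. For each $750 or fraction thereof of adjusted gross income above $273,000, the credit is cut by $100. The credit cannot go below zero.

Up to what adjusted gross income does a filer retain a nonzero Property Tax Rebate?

$305,250

After 43 increments the reduction is 43 × $100 = $4,300, leaving $100; one more increment wipes it out. Increment 43 ends at excess 43 × $750 = $32,250, so the highest qualifying income is $273,000 + $32,250 = $305,250.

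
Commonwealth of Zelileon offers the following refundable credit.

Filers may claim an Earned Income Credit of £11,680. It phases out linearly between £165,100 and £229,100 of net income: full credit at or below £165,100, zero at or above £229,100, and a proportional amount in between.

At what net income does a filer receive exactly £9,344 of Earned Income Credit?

£177,900

£9,344 is 9,344/11,680 of the full £11,680, so 2,336/11,680 of the £64,000 range has been used: income = £165,100 + £64,000 × 2,336/11,680 = £177,900.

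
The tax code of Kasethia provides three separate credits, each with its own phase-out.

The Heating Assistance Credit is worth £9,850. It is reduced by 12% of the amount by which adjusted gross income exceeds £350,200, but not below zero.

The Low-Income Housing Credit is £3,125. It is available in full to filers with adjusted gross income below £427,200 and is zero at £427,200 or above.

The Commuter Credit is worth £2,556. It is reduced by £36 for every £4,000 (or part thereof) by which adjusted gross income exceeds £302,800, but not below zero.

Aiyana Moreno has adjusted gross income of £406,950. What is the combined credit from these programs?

£7,749

Heating Assistance Credit: 12% of the £56,750 excess over £350,200 is £6,810; credit = £9,850 − £6,810 = £3,040.
Low-Income Housing Credit: £406,950 is below the £427,200 cutoff, so the full £3,125 applies.
Commuter Credit: income exceeds £302,800 by £104,150, which is 27 full-or-partial £4,000 increments; reduction = 27 × £36 = £972, leaving £1,584.
Total: £3,040 + £3,125 + £1,584 = £7,749.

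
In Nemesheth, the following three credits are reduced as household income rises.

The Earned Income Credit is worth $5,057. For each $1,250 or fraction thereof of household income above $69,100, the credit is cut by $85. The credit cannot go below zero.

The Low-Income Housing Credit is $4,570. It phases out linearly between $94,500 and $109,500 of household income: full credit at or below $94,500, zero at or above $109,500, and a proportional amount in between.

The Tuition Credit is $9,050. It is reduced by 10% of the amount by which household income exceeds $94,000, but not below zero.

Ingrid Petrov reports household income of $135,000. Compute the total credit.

Earned Income Credit: income exceeds $69,100 by $65,900, which is 53 full-or-partial $1,250 increments; reduction = 53 × $85 = $4,505, leaving $552.
Low-Income Housing Credit: $135,000 is at or above $109,500, so the credit is $0.
Tuition Credit: 10% of the $41,000 excess over $94,000 is $4,100; credit = $9,050 − $4,100 = $4,950.
Total: $552 + $0 + $4,950 = $5,502.

$5,502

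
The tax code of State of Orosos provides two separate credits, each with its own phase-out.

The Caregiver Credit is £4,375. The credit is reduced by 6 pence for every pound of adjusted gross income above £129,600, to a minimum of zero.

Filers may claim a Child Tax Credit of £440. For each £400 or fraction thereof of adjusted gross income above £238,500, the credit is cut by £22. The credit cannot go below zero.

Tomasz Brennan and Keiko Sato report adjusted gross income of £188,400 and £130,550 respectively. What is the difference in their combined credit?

Tomasz (£188,400): Caregiver Credit: 6% of the £58,800 excess over £129,600 is £3,528; credit = £4,375 − £3,528 = £847. Child Tax Credit: £188,400 is at or below the £238,500 threshold, so the full £440 applies. total £847 + £440 = £1,287
Keiko (£130,550): Caregiver Credit: 6% of the £950 excess over £129,600 is £57; credit = £4,375 − £57 = £4,318. Child Tax Credit: £130,550 is at or below the £238,500 threshold, so the full £440 applies. total £4,318 + £440 = £4,758
Difference: |£1,287 − £4,758| = £3,471.

£3,471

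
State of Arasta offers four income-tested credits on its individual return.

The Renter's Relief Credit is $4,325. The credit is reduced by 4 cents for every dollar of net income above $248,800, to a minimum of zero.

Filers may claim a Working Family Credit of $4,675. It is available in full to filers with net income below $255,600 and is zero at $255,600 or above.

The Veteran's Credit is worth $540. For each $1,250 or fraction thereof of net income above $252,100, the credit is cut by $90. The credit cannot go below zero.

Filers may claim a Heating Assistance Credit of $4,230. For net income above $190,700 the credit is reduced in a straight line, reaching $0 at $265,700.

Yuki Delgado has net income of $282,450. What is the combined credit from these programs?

Renter's Relief Credit: 4% of the $33,650 excess over $248,800 is $1,346; credit = $4,325 − $1,346 = $2,979.
Working Family Credit: $282,450 meets or exceeds the $255,600 cutoff, so the credit is $0.
Veteran's Credit: income exceeds $252,100 by $30,350 → 25 increments × $90 = $2,250 ≥ base, so the credit is $0.
Heating Assistance Credit: $282,450 is at or above $265,700, so the credit is $0.
Total: $2,979 + $0 + $0 + $0 = $2,979.

$2,979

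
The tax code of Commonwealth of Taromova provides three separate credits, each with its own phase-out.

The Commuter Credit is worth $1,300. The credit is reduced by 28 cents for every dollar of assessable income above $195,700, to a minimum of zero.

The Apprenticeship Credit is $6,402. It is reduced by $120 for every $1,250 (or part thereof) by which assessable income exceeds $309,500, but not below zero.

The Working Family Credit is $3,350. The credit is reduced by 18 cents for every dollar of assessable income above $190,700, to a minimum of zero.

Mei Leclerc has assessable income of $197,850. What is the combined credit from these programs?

$9,163

Commuter Credit: 28% of the $2,150 excess over $195,700 is $602; credit = $1,300 − $602 = $698.
Apprenticeship Credit: $197,850 is at or below the $309,500 threshold, so the full $6,402 applies.
Working Family Credit: 18% of the $7,150 excess over $190,700 is $1,287; credit = $3,350 − $1,287 = $2,063.
Total: $698 + $6,402 + $2,063 = $9,163.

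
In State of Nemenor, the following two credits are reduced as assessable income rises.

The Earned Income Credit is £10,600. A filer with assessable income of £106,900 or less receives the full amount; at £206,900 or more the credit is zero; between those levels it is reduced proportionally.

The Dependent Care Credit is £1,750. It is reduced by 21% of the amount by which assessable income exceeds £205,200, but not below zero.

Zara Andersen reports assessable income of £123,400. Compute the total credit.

£10,601

Earned Income Credit: £123,400 is £16,500 into a £100,000 phase-out range, leaving 83,500/100,000 of the credit: £10,600 × 83,500/100,000 = £8,851.
Dependent Care Credit: £123,400 is at or below the £205,200 threshold, so the full £1,750 applies.
Total: £8,851 + £1,750 = £10,601.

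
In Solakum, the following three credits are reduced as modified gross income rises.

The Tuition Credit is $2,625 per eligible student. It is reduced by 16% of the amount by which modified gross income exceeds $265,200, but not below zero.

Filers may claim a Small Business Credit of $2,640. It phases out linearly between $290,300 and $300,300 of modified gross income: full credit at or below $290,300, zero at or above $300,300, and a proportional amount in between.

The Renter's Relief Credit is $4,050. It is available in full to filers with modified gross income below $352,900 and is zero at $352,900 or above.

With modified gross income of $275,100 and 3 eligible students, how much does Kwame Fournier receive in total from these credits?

$12,981

Tuition Credit: base = 3 × $2,625 = $7,875. 16% of the $9,900 excess over $265,200 is $1,584; credit = $7,875 − $1,584 = $6,291.
Small Business Credit: $275,100 is at or below the $290,300 threshold, so the full $2,640 applies.
Renter's Relief Credit: $275,100 is below the $352,900 cutoff, so the full $4,050 applies.
Total: $6,291 + $2,640 + $4,050 = $12,981.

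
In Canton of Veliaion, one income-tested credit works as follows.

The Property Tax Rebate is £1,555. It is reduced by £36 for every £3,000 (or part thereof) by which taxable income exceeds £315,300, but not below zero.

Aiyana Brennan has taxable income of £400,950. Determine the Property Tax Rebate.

Property Tax Rebate: income exceeds £315,300 by £85,650, which is 29 full-or-partial £3,000 increments; reduction = 29 × £36 = £1,044, leaving £511.

£511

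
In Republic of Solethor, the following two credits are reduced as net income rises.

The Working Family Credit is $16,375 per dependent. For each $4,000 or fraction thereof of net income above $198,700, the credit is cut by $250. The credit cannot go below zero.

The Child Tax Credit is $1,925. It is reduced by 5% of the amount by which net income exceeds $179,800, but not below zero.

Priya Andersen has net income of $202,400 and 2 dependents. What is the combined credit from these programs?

$33,295

Working Family Credit: base = 2 × $16,375 = $32,750. income exceeds $198,700 by $3,700, which is 1 full-or-partial $4,000 increment; reduction = 1 × $250 = $250, leaving $32,500.
Child Tax Credit: 5% of the $22,600 excess over $179,800 is $1,130; credit = $1,925 − $1,130 = $795.
Total: $32,500 + $795 = $33,295.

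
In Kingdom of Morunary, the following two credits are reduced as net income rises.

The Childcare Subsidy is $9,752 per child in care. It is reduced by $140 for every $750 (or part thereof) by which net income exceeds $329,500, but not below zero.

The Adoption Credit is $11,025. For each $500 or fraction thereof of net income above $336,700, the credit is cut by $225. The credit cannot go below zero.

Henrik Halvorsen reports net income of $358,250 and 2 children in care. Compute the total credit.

$15,169

Childcare Subsidy: base = 2 × $9,752 = $19,504. income exceeds $329,500 by $28,750, which is 39 full-or-partial $750 increments; reduction = 39 × $140 = $5,460, leaving $14,044.
Adoption Credit: income exceeds $336,700 by $21,550, which is 44 full-or-partial $500 increments; reduction = 44 × $225 = $9,900, leaving $1,125.
Total: $14,044 + $1,125 = $15,169.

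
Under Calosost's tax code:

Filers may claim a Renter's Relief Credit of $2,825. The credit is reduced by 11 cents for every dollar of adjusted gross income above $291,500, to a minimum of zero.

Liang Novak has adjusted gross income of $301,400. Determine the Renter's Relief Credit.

Renter's Relief Credit: 11% of the $9,900 excess over $291,500 is $1,089; credit = $2,825 − $1,089 = $1,736.

$1,736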